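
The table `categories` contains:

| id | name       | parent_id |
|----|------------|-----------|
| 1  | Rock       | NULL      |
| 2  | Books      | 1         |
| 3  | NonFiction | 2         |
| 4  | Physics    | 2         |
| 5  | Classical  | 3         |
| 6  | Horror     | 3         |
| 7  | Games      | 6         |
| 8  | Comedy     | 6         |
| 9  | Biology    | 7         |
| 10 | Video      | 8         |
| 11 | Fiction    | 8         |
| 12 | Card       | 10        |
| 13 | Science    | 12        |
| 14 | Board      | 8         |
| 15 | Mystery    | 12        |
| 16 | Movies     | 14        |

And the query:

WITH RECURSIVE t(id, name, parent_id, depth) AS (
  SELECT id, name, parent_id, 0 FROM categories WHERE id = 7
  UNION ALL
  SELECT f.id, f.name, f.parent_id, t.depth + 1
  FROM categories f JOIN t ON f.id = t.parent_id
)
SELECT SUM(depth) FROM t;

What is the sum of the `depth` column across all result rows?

Base: id=7 (Games), parent_id=6, depth 0.
Iteration 1: join on id=6 -> Horror (id 6, parent_id=3, depth 1).
Iteration 2: join on id=3 -> NonFiction (id 3, parent_id=2, depth 2).
Iteration 3: join on id=2 -> Books (id 2, parent_id=1, depth 3).
Iteration 4: join on id=1 -> Rock (id 1, parent_id=NULL, depth 4).
Iteration 5: parent_id is NULL; no match; recursion stops.
SUM(depth) = 0 + 1 + 2 + 3 + 4 = 10.

10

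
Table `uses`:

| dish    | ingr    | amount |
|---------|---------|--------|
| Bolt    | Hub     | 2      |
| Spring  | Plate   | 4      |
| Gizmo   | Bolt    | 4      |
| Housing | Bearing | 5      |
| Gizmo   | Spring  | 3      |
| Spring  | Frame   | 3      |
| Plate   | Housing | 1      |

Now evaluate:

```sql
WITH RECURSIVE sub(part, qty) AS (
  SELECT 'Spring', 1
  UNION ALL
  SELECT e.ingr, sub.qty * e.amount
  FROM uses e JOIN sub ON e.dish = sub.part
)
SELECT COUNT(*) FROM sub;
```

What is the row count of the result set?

5

Base: (Spring, qty=1).
Iteration 1: components of {Spring} -> Frame = 1*3 = 3, Plate = 1*4 = 4.
Iteration 2: components of {Frame,Plate} -> Housing = 4*1 = 4.
Iteration 3: components of {Housing} -> Bearing = 4*5 = 20.
Iteration 4: no further components; recursion stops.
Total rows emitted: 5.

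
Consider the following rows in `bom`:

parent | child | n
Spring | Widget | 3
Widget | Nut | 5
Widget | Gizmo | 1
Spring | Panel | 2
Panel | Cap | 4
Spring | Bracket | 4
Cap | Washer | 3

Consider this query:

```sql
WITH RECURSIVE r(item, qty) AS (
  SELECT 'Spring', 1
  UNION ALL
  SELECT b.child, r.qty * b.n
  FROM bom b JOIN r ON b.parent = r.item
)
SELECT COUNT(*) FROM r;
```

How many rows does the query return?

8

Base: (Spring, qty=1).
Iteration 1: components of {Spring} -> Bracket = 1*4 = 4, Panel = 1*2 = 2, Widget = 1*3 = 3.
Iteration 2: components of {Bracket,Panel,Widget} -> Cap = 2*4 = 8, Gizmo = 3*1 = 3, Nut = 3*5 = 15.
Iteration 3: components of {Cap,Gizmo,Nut} -> Washer = 8*3 = 24.
Iteration 4: no further components; recursion stops.
Total rows emitted: 8.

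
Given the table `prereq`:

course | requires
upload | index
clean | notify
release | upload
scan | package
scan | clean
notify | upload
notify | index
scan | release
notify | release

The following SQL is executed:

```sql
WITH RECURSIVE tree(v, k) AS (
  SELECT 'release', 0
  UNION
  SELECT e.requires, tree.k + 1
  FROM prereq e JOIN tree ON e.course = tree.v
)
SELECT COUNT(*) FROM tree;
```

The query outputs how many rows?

Base: (release, k=0).
Iteration 1: edges from {release} -> (upload, k=1).
Iteration 2: edges from {upload} -> (index, k=2).
Iteration 3: no outgoing edges from {index}; recursion stops.
Total rows emitted: 3.

3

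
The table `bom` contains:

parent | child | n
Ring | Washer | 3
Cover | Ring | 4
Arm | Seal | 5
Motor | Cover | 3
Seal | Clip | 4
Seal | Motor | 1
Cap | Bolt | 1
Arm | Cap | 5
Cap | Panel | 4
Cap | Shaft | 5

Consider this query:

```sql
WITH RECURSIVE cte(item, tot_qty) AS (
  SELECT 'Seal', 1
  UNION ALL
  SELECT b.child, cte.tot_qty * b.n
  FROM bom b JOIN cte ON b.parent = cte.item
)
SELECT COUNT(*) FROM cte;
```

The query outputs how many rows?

Base: (Seal, tot_qty=1).
Iteration 1: components of {Seal} -> Clip = 1*4 = 4, Motor = 1*1 = 1.
Iteration 2: components of {Clip,Motor} -> Cover = 1*3 = 3.
Iteration 3: components of {Cover} -> Ring = 3*4 = 12.
Iteration 4: components of {Ring} -> Washer = 12*3 = 36.
Iteration 5: no further components; recursion stops.
Total rows emitted: 6.

6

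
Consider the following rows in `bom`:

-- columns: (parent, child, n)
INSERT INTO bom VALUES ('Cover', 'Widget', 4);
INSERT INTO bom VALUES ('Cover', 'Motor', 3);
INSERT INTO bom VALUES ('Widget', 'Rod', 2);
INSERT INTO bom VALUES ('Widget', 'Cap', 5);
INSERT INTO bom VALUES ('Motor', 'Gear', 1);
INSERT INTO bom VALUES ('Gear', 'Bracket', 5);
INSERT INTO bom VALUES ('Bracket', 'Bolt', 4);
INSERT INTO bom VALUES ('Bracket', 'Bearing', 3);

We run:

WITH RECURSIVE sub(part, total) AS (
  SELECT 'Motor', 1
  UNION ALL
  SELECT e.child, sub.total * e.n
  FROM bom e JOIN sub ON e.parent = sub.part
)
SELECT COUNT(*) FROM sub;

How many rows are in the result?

5

Base: (Motor, total=1).
Iteration 1: components of {Motor} -> Gear = 1*1 = 1.
Iteration 2: components of {Gear} -> Bracket = 1*5 = 5.
Iteration 3: components of {Bracket} -> Bearing = 5*3 = 15, Bolt = 5*4 = 20.
Iteration 4: no further components; recursion stops.
Total rows emitted: 5.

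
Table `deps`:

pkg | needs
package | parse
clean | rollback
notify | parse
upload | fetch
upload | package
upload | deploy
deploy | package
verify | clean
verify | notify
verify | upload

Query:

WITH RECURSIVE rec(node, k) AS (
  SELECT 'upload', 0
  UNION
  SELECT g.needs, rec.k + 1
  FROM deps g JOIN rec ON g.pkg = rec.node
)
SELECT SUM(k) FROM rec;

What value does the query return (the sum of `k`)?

10

Base: (upload, k=0).
Iteration 1: edges from {upload} -> (deploy, k=1), (fetch, k=1), (package, k=1).
Iteration 2: edges from {deploy,fetch,package} -> (package, k=2), (parse, k=2).
Iteration 3: edges from {package,parse} -> (parse, k=3).
Iteration 4: no outgoing edges from {parse}; recursion stops.
SUM(k) = 0 + 1 + 1 + 1 + 2 + 2 + 3 = 10.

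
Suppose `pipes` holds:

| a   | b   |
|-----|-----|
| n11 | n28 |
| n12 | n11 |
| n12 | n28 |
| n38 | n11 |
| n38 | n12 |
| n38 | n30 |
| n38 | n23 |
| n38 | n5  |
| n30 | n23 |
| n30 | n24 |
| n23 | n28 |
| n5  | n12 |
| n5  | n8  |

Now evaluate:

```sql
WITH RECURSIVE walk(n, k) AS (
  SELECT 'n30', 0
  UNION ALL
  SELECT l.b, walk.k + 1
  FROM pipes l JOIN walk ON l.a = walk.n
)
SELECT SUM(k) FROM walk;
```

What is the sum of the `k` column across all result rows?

Base: (n30, k=0).
Iteration 1: edges from {n30} -> (n23, k=1), (n24, k=1).
Iteration 2: edges from {n23,n24} -> (n28, k=2).
Iteration 3: no outgoing edges from {n28}; recursion stops.
SUM(k) = 0 + 1 + 1 + 2 = 4.

4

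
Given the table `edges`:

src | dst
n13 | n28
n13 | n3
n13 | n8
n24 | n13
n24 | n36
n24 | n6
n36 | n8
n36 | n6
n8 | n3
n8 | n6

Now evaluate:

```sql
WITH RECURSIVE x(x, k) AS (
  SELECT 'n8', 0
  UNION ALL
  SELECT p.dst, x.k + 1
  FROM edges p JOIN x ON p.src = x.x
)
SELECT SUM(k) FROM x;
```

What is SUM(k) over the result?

2

Base: (n8, k=0).
Iteration 1: edges from {n8} -> (n3, k=1), (n6, k=1).
Iteration 2: no outgoing edges from {n3,n6}; recursion stops.
SUM(k) = 0 + 1 + 1 = 2.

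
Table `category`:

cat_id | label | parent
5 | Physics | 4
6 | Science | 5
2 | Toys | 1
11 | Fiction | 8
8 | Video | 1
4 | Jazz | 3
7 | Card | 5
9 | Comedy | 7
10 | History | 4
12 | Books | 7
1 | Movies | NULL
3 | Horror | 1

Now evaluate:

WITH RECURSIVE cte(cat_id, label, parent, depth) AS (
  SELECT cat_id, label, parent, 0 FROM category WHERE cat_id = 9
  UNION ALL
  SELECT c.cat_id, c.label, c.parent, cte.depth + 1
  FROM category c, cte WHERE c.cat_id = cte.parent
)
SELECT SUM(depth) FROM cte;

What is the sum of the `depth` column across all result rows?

Base: cat_id=9 (Comedy), parent=7, depth 0.
Iteration 1: join on cat_id=7 -> Card (id 7, parent=5, depth 1).
Iteration 2: join on cat_id=5 -> Physics (id 5, parent=4, depth 2).
Iteration 3: join on cat_id=4 -> Jazz (id 4, parent=3, depth 3).
Iteration 4: join on cat_id=3 -> Horror (id 3, parent=1, depth 4).
Iteration 5: join on cat_id=1 -> Movies (id 1, parent=NULL, depth 5).
Iteration 6: parent is NULL; no match; recursion stops.
SUM(depth) = 0 + 1 + 2 + 3 + 4 + 5 = 15.

15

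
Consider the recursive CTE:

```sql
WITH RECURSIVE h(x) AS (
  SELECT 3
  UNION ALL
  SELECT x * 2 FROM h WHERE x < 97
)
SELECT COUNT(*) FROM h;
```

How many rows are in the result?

Base: x=3.
Iteration 1: 3 < 97 holds -> x = 3 * 2 = 6.
Iteration 2: 6 < 97 holds -> x = 6 * 2 = 12.
Iteration 3: 12 < 97 holds -> x = 12 * 2 = 24.
Iteration 4: 24 < 97 holds -> x = 24 * 2 = 48.
Iteration 5: 48 < 97 holds -> x = 48 * 2 = 96.
Iteration 6: 96 < 97 holds -> x = 96 * 2 = 192.
Iteration 7: 192 < 97 fails; recursion stops.
Total rows emitted: 7.

7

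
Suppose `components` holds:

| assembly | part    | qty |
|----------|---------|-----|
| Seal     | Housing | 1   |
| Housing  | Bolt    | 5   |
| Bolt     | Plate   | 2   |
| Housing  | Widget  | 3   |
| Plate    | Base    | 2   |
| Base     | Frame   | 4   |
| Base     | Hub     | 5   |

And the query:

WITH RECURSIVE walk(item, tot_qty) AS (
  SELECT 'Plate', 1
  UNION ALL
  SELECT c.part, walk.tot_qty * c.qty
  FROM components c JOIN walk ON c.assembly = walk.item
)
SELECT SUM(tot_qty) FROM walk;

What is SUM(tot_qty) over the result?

Base: (Plate, tot_qty=1).
Iteration 1: components of {Plate} -> Base = 1*2 = 2.
Iteration 2: components of {Base} -> Frame = 2*4 = 8, Hub = 2*5 = 10.
Iteration 3: no further components; recursion stops.
SUM(tot_qty) = 1 + 2 + 8 + 10 = 21.

21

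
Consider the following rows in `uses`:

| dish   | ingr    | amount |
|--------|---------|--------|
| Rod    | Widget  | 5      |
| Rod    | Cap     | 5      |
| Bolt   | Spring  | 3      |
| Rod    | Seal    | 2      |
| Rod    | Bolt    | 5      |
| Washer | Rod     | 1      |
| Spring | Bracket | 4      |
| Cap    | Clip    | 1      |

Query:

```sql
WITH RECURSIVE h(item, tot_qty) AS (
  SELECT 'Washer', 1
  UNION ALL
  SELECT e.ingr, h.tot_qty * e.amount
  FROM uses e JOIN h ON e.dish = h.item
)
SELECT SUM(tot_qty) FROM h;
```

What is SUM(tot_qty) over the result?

99

Base: (Washer, tot_qty=1).
Iteration 1: components of {Washer} -> Rod = 1*1 = 1.
Iteration 2: components of {Rod} -> Bolt = 1*5 = 5, Cap = 1*5 = 5, Seal = 1*2 = 2, Widget = 1*5 = 5.
Iteration 3: components of {Bolt,Cap,Seal,Widget} -> Clip = 5*1 = 5, Spring = 5*3 = 15.
Iteration 4: components of {Clip,Spring} -> Bracket = 15*4 = 60.
Iteration 5: no further components; recursion stops.
SUM(tot_qty) = 1 + 1 + 2 + 5 + 5 + 5 + 15 + 5 + 60 = 99.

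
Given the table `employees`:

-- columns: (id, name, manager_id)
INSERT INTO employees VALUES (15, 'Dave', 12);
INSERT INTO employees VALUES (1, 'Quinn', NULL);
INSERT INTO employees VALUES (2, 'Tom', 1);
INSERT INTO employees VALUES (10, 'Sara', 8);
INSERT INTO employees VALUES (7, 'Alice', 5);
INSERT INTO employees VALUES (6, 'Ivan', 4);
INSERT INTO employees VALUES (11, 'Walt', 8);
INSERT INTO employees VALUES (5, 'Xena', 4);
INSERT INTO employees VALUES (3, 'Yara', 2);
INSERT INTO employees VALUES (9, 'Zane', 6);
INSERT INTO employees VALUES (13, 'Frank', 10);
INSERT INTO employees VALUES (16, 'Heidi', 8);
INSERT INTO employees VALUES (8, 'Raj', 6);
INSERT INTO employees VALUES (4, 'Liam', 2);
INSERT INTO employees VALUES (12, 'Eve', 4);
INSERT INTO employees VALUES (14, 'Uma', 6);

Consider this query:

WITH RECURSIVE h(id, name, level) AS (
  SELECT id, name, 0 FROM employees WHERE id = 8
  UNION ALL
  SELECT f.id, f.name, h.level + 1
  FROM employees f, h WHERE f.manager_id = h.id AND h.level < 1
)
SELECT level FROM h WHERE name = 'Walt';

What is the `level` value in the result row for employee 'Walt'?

1

Base: id=8 (Raj) at level 0.
Iteration 1: rows with manager_id in {8} -> Sara (id 10, level 1), Walt (id 11, level 1), Heidi (id 16, level 1).
Iteration 2: level < 1 fails for all current rows; recursion stops.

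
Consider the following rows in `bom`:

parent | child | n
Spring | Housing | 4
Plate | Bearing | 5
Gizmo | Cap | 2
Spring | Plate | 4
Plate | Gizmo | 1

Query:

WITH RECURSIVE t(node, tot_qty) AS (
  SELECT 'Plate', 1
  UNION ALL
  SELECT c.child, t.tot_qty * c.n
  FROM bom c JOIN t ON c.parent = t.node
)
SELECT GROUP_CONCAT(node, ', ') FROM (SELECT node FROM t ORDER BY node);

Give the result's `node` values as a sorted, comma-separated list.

Bearing, Cap, Gizmo, Plate

Base: (Plate, tot_qty=1).
Iteration 1: components of {Plate} -> Bearing = 1*5 = 5, Gizmo = 1*1 = 1.
Iteration 2: components of {Bearing,Gizmo} -> Cap = 1*2 = 2.
Iteration 3: no further components; recursion stops.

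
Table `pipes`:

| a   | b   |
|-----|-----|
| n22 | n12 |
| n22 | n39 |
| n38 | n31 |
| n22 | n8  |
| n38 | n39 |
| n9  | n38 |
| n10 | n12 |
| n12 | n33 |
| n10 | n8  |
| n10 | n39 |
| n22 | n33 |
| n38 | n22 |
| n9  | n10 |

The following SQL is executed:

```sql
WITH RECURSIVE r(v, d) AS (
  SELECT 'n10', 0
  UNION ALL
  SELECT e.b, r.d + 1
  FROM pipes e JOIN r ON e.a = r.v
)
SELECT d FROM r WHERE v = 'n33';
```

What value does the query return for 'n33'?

Base: (n10, d=0).
Iteration 1: edges from {n10} -> (n12, d=1), (n39, d=1), (n8, d=1).
Iteration 2: edges from {n12,n39,n8} -> (n33, d=2).
Iteration 3: no outgoing edges from {n33}; recursion stops.

2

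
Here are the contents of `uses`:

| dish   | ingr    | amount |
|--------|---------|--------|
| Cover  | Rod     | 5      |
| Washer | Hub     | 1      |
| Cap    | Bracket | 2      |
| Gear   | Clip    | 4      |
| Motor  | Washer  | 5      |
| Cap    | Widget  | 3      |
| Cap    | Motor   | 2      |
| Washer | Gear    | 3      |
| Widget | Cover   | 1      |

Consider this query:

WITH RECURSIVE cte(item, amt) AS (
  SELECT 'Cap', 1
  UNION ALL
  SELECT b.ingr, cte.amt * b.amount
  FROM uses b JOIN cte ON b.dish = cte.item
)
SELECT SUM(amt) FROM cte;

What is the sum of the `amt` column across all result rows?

Base: (Cap, amt=1).
Iteration 1: components of {Cap} -> Bracket = 1*2 = 2, Motor = 1*2 = 2, Widget = 1*3 = 3.
Iteration 2: components of {Bracket,Motor,Widget} -> Cover = 3*1 = 3, Washer = 2*5 = 10.
Iteration 3: components of {Cover,Washer} -> Gear = 10*3 = 30, Hub = 10*1 = 10, Rod = 3*5 = 15.
Iteration 4: components of {Gear,Hub,Rod} -> Clip = 30*4 = 120.
Iteration 5: no further components; recursion stops.
SUM(amt) = 1 + 2 + 3 + 2 + 3 + 10 + 15 + 30 + 10 + 120 = 196.

196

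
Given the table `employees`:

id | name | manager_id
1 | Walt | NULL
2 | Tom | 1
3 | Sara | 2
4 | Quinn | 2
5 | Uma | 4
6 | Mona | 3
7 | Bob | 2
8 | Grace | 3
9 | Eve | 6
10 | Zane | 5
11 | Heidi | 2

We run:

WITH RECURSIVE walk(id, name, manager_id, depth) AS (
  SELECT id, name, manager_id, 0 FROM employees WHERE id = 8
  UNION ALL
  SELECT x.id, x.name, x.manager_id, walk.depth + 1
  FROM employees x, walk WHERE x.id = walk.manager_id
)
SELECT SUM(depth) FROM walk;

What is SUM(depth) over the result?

Base: id=8 (Grace), manager_id=3, depth 0.
Iteration 1: join on id=3 -> Sara (id 3, manager_id=2, depth 1).
Iteration 2: join on id=2 -> Tom (id 2, manager_id=1, depth 2).
Iteration 3: join on id=1 -> Walt (id 1, manager_id=NULL, depth 3).
Iteration 4: manager_id is NULL; no match; recursion stops.
SUM(depth) = 0 + 1 + 2 + 3 = 6.

6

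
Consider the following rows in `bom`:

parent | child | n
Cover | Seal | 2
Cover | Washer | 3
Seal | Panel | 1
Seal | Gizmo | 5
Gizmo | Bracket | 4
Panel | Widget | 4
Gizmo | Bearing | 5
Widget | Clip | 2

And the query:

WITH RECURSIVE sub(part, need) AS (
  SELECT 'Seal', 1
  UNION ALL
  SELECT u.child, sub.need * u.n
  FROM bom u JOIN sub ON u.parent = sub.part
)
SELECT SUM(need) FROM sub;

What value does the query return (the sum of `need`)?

64

Base: (Seal, need=1).
Iteration 1: components of {Seal} -> Gizmo = 1*5 = 5, Panel = 1*1 = 1.
Iteration 2: components of {Gizmo,Panel} -> Bearing = 5*5 = 25, Bracket = 5*4 = 20, Widget = 1*4 = 4.
Iteration 3: components of {Bearing,Bracket,Widget} -> Clip = 4*2 = 8.
Iteration 4: no further components; recursion stops.
SUM(need) = 1 + 1 + 5 + 4 + 20 + 25 + 8 = 64.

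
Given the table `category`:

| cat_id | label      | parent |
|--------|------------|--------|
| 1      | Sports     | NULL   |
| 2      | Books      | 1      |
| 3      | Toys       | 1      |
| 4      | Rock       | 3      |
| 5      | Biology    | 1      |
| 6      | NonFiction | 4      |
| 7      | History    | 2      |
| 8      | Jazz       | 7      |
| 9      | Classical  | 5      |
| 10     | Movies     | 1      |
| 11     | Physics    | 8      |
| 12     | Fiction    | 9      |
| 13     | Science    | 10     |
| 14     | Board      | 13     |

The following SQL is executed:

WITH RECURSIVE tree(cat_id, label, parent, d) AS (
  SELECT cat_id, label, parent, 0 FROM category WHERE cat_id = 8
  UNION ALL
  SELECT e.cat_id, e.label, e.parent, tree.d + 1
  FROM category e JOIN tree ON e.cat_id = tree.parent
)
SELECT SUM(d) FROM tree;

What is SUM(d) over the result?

Base: cat_id=8 (Jazz), parent=7, d 0.
Iteration 1: join on cat_id=7 -> History (id 7, parent=2, d 1).
Iteration 2: join on cat_id=2 -> Books (id 2, parent=1, d 2).
Iteration 3: join on cat_id=1 -> Sports (id 1, parent=NULL, d 3).
Iteration 4: parent is NULL; no match; recursion stops.
SUM(d) = 0 + 1 + 2 + 3 = 6.

6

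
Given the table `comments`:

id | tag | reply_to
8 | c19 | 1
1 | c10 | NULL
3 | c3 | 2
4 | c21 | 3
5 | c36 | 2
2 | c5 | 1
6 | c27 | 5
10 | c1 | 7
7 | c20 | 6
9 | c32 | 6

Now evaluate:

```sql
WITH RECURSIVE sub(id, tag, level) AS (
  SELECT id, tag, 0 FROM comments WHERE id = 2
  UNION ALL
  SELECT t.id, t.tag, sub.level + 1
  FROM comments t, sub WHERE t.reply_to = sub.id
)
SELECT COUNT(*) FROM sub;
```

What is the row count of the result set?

8

Base: id=2 (c5) at level 0.
Iteration 1: rows with reply_to in {2} -> c3 (id 3, level 1), c36 (id 5, level 1).
Iteration 2: rows with reply_to in {3,5} -> c21 (id 4, level 2), c27 (id 6, level 2).
Iteration 3: rows with reply_to in {4,6} -> c20 (id 7, level 3), c32 (id 9, level 3).
Iteration 4: rows with reply_to in {7,9} -> c1 (id 10, level 4).
Iteration 5: no rows with reply_to in {10}; recursion stops.
Total rows emitted: 8.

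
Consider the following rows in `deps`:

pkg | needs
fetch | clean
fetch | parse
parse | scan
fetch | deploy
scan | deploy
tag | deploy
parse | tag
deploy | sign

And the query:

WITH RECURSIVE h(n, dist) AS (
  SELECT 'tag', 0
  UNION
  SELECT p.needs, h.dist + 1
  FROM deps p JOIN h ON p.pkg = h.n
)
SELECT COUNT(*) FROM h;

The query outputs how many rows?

3

Base: (tag, dist=0).
Iteration 1: edges from {tag} -> (deploy, dist=1).
Iteration 2: edges from {deploy} -> (sign, dist=2).
Iteration 3: no outgoing edges from {sign}; recursion stops.
Total rows emitted: 3.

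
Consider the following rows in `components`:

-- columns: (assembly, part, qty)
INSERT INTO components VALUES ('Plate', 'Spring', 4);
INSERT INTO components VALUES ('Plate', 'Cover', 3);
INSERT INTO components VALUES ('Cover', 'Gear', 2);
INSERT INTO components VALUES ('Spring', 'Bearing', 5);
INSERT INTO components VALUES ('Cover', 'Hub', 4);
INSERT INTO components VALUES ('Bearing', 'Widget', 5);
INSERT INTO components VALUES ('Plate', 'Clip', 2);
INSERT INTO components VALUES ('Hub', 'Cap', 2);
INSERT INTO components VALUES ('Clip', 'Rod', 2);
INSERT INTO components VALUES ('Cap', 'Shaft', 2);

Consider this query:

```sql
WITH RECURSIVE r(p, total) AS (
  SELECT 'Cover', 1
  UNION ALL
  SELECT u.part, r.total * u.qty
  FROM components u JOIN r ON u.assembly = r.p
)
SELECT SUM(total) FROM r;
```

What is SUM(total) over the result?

Base: (Cover, total=1).
Iteration 1: components of {Cover} -> Gear = 1*2 = 2, Hub = 1*4 = 4.
Iteration 2: components of {Gear,Hub} -> Cap = 4*2 = 8.
Iteration 3: components of {Cap} -> Shaft = 8*2 = 16.
Iteration 4: no further components; recursion stops.
SUM(total) = 1 + 2 + 4 + 8 + 16 = 31.

31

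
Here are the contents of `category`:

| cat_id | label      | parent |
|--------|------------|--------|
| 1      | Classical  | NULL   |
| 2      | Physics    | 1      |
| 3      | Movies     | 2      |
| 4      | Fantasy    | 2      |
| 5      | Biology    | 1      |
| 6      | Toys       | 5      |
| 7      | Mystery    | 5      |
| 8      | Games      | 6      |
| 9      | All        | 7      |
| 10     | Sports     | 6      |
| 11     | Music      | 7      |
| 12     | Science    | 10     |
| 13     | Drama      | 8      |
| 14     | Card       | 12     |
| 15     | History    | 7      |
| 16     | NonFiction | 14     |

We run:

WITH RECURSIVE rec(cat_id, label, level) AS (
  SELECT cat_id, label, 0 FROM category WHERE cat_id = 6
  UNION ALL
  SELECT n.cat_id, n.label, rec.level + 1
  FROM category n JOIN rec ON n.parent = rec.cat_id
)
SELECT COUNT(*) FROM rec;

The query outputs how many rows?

Base: cat_id=6 (Toys) at level 0.
Iteration 1: rows with parent in {6} -> Games (id 8, level 1), Sports (id 10, level 1).
Iteration 2: rows with parent in {8,10} -> Science (id 12, level 2), Drama (id 13, level 2).
Iteration 3: rows with parent in {12,13} -> Card (id 14, level 3).
Iteration 4: rows with parent in {14} -> NonFiction (id 16, level 4).
Iteration 5: no rows with parent in {16}; recursion stops.
Total rows emitted: 7.

7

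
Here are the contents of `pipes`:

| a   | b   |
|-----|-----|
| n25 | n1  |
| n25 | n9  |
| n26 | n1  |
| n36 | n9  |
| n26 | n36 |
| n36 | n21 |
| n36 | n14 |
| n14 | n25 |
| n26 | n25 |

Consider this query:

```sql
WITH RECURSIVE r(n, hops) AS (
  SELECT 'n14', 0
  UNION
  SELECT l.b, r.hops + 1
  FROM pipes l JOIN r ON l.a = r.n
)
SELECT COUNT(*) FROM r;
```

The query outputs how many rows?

4

Base: (n14, hops=0).
Iteration 1: edges from {n14} -> (n25, hops=1).
Iteration 2: edges from {n25} -> (n1, hops=2), (n9, hops=2).
Iteration 3: no outgoing edges from {n1,n9}; recursion stops.
Total rows emitted: 4.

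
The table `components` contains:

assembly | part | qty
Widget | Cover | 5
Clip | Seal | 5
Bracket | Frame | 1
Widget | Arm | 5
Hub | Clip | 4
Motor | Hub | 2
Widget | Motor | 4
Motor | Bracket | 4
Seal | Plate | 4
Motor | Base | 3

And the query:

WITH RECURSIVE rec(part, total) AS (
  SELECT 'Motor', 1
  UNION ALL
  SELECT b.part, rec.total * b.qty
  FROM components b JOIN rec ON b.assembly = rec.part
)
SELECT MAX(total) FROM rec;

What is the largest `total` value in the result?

160

Base: (Motor, total=1).
Iteration 1: components of {Motor} -> Base = 1*3 = 3, Bracket = 1*4 = 4, Hub = 1*2 = 2.
Iteration 2: components of {Base,Bracket,Hub} -> Clip = 2*4 = 8, Frame = 4*1 = 4.
Iteration 3: components of {Clip,Frame} -> Seal = 8*5 = 40.
Iteration 4: components of {Seal} -> Plate = 40*4 = 160.
Iteration 5: no further components; recursion stops.
total values: 1, 2, 3, 4, 8, 4, 40, 160; the maximum is 160.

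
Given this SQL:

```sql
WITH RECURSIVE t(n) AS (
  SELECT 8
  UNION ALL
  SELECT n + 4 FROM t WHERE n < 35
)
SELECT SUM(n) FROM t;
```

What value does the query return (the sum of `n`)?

176

Base: n=8.
Iteration 1: 8 < 35 holds -> n = 8 + 4 = 12.
Iteration 2: 12 < 35 holds -> n = 12 + 4 = 16.
Iteration 3: 16 < 35 holds -> n = 16 + 4 = 20.
Iteration 4: 20 < 35 holds -> n = 20 + 4 = 24.
Iteration 5: 24 < 35 holds -> n = 24 + 4 = 28.
Iteration 6: 28 < 35 holds -> n = 28 + 4 = 32.
Iteration 7: 32 < 35 holds -> n = 32 + 4 = 36.
Iteration 8: 36 < 35 fails; recursion stops.
SUM(n) = 8 + 12 + 16 + 20 + 24 + 28 + 32 + 36 = 176.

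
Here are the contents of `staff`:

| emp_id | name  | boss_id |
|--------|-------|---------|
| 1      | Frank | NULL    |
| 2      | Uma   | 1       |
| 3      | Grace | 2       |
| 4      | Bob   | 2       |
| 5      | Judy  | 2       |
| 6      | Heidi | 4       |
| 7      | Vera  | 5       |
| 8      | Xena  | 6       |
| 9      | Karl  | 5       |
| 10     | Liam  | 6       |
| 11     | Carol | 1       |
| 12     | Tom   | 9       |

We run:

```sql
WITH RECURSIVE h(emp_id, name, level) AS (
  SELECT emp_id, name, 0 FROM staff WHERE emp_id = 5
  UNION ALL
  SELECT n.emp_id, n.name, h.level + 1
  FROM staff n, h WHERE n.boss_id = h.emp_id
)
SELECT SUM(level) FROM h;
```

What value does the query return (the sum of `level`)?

Base: emp_id=5 (Judy) at level 0.
Iteration 1: rows with boss_id in {5} -> Vera (id 7, level 1), Karl (id 9, level 1).
Iteration 2: rows with boss_id in {7,9} -> Tom (id 12, level 2).
Iteration 3: no rows with boss_id in {12}; recursion stops.
SUM(level) = 0 + 1 + 1 + 2 = 4.

4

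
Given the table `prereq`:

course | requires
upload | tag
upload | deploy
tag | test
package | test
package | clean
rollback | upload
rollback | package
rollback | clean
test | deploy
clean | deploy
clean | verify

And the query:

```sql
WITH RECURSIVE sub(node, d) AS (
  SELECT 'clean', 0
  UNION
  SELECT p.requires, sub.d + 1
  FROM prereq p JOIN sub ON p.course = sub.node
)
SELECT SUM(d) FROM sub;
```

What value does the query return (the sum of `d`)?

Base: (clean, d=0).
Iteration 1: edges from {clean} -> (deploy, d=1), (verify, d=1).
Iteration 2: no outgoing edges from {deploy,verify}; recursion stops.
SUM(d) = 0 + 1 + 1 = 2.

2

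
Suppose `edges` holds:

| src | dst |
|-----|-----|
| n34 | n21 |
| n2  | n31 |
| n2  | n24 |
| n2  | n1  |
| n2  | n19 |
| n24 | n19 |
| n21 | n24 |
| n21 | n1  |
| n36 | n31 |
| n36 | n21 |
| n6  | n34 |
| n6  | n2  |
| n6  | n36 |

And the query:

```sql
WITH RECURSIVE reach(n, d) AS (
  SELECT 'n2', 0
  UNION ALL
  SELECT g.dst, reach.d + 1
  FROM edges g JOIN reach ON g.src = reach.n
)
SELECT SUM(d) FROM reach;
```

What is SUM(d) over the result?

Base: (n2, d=0).
Iteration 1: edges from {n2} -> (n1, d=1), (n19, d=1), (n24, d=1), (n31, d=1).
Iteration 2: edges from {n1,n19,n24,n31} -> (n19, d=2).
Iteration 3: no outgoing edges from {n19}; recursion stops.
SUM(d) = 0 + 1 + 1 + 1 + 1 + 2 = 6.

6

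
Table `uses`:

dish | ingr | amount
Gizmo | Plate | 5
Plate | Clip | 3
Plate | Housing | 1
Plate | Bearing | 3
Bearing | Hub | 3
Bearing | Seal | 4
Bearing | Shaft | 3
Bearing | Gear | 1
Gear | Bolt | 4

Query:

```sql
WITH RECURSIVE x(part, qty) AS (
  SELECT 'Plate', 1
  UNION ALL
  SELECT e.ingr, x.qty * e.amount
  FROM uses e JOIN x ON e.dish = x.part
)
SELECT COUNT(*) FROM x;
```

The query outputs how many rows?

9

Base: (Plate, qty=1).
Iteration 1: components of {Plate} -> Bearing = 1*3 = 3, Clip = 1*3 = 3, Housing = 1*1 = 1.
Iteration 2: components of {Bearing,Clip,Housing} -> Gear = 3*1 = 3, Hub = 3*3 = 9, Seal = 3*4 = 12, Shaft = 3*3 = 9.
Iteration 3: components of {Gear,Hub,Seal,Shaft} -> Bolt = 3*4 = 12.
Iteration 4: no further components; recursion stops.
Total rows emitted: 9.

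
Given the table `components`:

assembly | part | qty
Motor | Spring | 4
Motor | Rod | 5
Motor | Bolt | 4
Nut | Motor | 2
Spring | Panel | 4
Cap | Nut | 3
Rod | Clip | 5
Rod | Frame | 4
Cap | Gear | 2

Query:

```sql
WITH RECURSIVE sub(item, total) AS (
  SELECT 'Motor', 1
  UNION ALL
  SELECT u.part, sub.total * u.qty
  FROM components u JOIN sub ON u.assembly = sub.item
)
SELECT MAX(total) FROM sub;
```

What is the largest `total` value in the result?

25

Base: (Motor, total=1).
Iteration 1: components of {Motor} -> Bolt = 1*4 = 4, Rod = 1*5 = 5, Spring = 1*4 = 4.
Iteration 2: components of {Bolt,Rod,Spring} -> Clip = 5*5 = 25, Frame = 5*4 = 20, Panel = 4*4 = 16.
Iteration 3: no further components; recursion stops.
total values: 1, 5, 4, 4, 20, 25, 16; the maximum is 25.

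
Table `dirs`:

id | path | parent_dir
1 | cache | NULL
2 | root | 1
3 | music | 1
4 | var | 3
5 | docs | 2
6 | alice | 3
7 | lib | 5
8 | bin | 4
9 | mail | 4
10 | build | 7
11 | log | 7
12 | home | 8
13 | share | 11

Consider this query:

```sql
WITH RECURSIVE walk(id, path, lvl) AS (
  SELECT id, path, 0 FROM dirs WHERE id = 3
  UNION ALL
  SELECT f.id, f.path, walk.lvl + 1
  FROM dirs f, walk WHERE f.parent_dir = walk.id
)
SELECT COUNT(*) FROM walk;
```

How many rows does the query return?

Base: id=3 (music) at lvl 0.
Iteration 1: rows with parent_dir in {3} -> var (id 4, lvl 1), alice (id 6, lvl 1).
Iteration 2: rows with parent_dir in {4,6} -> bin (id 8, lvl 2), mail (id 9, lvl 2).
Iteration 3: rows with parent_dir in {8,9} -> home (id 12, lvl 3).
Iteration 4: no rows with parent_dir in {12}; recursion stops.
Total rows emitted: 6.

6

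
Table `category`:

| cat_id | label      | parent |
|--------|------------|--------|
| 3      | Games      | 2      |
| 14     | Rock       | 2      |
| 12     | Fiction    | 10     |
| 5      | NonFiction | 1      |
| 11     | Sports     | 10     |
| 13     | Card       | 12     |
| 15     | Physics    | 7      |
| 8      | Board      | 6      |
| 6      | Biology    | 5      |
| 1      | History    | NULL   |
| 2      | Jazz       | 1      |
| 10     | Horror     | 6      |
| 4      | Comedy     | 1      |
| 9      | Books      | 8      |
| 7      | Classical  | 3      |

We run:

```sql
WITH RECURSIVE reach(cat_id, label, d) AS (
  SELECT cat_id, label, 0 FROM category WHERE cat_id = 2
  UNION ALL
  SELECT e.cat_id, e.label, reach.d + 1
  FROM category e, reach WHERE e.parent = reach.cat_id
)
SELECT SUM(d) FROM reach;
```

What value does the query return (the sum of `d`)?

7

Base: cat_id=2 (Jazz) at d 0.
Iteration 1: rows with parent in {2} -> Games (id 3, d 1), Rock (id 14, d 1).
Iteration 2: rows with parent in {3,14} -> Classical (id 7, d 2).
Iteration 3: rows with parent in {7} -> Physics (id 15, d 3).
Iteration 4: no rows with parent in {15}; recursion stops.
SUM(d) = 0 + 1 + 1 + 2 + 3 = 7.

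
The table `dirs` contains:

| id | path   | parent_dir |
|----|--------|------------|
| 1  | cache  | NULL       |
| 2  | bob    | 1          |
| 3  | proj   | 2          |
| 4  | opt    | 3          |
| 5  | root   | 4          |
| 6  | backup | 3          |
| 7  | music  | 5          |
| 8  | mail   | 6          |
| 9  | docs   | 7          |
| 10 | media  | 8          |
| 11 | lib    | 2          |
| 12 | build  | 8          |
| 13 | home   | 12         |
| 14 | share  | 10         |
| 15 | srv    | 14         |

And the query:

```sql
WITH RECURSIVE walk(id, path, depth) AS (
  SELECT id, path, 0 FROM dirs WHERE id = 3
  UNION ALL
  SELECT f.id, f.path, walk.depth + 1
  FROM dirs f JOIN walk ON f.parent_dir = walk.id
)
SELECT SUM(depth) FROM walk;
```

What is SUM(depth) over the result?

32

Base: id=3 (proj) at depth 0.
Iteration 1: rows with parent_dir in {3} -> opt (id 4, depth 1), backup (id 6, depth 1).
Iteration 2: rows with parent_dir in {4,6} -> root (id 5, depth 2), mail (id 8, depth 2).
Iteration 3: rows with parent_dir in {5,8} -> music (id 7, depth 3), media (id 10, depth 3), build (id 12, depth 3).
Iteration 4: rows with parent_dir in {7,10,12} -> docs (id 9, depth 4), home (id 13, depth 4), share (id 14, depth 4).
Iteration 5: rows with parent_dir in {9,13,14} -> srv (id 15, depth 5).
Iteration 6: no rows with parent_dir in {15}; recursion stops.
SUM(depth) = 0 + 1 + 1 + 2 + 2 + 3 + 3 + 3 + 4 + 4 + 4 + 5 = 32.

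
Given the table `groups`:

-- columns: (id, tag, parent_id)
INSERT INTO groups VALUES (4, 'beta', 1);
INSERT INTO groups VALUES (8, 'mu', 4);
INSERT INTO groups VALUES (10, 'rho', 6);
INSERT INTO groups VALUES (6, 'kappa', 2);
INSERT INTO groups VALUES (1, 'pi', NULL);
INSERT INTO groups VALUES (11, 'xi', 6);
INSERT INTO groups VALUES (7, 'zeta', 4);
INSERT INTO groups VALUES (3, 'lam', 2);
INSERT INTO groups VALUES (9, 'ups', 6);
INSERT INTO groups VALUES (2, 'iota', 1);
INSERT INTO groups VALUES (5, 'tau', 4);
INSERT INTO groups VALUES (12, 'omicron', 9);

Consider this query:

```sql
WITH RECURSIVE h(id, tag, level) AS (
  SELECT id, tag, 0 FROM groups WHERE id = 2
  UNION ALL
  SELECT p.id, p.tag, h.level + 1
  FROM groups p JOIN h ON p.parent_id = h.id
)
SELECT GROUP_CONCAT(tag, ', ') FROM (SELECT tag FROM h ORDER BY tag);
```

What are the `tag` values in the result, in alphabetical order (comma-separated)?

iota, kappa, lam, omicron, rho, ups, xi

Base: id=2 (iota) at level 0.
Iteration 1: rows with parent_id in {2} -> lam (id 3, level 1), kappa (id 6, level 1).
Iteration 2: rows with parent_id in {3,6} -> ups (id 9, level 2), rho (id 10, level 2), xi (id 11, level 2).
Iteration 3: rows with parent_id in {9,10,11} -> omicron (id 12, level 3).
Iteration 4: no rows with parent_id in {12}; recursion stops.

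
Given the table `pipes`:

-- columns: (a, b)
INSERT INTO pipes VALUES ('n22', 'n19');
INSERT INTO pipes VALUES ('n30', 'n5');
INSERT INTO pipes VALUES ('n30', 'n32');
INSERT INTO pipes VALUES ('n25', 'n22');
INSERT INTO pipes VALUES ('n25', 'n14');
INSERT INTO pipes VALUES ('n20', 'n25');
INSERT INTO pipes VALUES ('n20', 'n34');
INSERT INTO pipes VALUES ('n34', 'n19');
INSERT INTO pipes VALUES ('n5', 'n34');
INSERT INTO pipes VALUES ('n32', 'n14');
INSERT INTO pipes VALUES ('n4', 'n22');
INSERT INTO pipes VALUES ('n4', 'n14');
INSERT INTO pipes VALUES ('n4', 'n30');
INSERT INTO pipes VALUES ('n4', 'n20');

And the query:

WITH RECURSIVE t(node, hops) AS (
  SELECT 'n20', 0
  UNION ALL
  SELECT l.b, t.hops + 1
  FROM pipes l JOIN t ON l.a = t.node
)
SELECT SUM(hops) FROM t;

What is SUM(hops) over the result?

Base: (n20, hops=0).
Iteration 1: edges from {n20} -> (n25, hops=1), (n34, hops=1).
Iteration 2: edges from {n25,n34} -> (n14, hops=2), (n19, hops=2), (n22, hops=2).
Iteration 3: edges from {n14,n19,n22} -> (n19, hops=3).
Iteration 4: no outgoing edges from {n19}; recursion stops.
SUM(hops) = 0 + 1 + 1 + 2 + 2 + 2 + 3 = 11.

11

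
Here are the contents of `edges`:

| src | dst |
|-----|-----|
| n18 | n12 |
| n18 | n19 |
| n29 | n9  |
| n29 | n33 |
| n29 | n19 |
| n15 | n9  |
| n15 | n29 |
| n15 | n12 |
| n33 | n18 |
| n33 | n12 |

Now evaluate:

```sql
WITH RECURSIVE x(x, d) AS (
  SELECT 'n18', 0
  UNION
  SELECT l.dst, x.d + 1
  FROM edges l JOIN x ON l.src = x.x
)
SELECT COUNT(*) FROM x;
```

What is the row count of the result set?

3

Base: (n18, d=0).
Iteration 1: edges from {n18} -> (n12, d=1), (n19, d=1).
Iteration 2: no outgoing edges from {n12,n19}; recursion stops.
Total rows emitted: 3.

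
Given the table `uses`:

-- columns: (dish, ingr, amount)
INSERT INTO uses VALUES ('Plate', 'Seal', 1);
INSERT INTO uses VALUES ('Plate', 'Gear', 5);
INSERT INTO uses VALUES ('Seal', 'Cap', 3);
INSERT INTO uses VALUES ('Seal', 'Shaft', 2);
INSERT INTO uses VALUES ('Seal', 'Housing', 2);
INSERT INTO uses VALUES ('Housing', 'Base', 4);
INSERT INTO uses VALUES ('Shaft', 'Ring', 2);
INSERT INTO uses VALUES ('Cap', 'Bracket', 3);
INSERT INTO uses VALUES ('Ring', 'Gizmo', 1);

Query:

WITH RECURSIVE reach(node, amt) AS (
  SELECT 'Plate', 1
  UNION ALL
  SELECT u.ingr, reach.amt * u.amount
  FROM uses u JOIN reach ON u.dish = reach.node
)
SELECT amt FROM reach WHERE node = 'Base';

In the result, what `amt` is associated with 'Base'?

8

Base: (Plate, amt=1).
Iteration 1: components of {Plate} -> Gear = 1*5 = 5, Seal = 1*1 = 1.
Iteration 2: components of {Gear,Seal} -> Cap = 1*3 = 3, Housing = 1*2 = 2, Shaft = 1*2 = 2.
Iteration 3: components of {Cap,Housing,Shaft} -> Base = 2*4 = 8, Bracket = 3*3 = 9, Ring = 2*2 = 4.
Iteration 4: components of {Base,Bracket,Ring} -> Gizmo = 4*1 = 4.
Iteration 5: no further components; recursion stops.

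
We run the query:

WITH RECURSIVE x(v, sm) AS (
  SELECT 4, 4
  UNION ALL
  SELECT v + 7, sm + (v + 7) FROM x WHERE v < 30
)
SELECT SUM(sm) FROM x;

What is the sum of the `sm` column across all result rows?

200

Base: v=4, sm=4.
Iteration 1: 4 < 30 holds -> v = 4 + 7 = 11, sm = 4 + 11 = 15.
Iteration 2: 11 < 30 holds -> v = 11 + 7 = 18, sm = 15 + 18 = 33.
Iteration 3: 18 < 30 holds -> v = 18 + 7 = 25, sm = 33 + 25 = 58.
Iteration 4: 25 < 30 holds -> v = 25 + 7 = 32, sm = 58 + 32 = 90.
Iteration 5: 32 < 30 fails; recursion stops.
SUM(sm) = 4 + 15 + 33 + 58 + 90 = 200.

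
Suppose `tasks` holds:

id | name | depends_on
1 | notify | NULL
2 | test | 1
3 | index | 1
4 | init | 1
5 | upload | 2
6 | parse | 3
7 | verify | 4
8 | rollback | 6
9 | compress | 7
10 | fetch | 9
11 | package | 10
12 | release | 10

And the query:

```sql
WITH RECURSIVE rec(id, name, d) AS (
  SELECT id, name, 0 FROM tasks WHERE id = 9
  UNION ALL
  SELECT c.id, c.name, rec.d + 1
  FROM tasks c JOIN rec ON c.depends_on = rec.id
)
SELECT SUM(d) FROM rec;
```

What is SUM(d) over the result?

Base: id=9 (compress) at d 0.
Iteration 1: rows with depends_on in {9} -> fetch (id 10, d 1).
Iteration 2: rows with depends_on in {10} -> package (id 11, d 2), release (id 12, d 2).
Iteration 3: no rows with depends_on in {11,12}; recursion stops.
SUM(d) = 0 + 1 + 2 + 2 = 5.

5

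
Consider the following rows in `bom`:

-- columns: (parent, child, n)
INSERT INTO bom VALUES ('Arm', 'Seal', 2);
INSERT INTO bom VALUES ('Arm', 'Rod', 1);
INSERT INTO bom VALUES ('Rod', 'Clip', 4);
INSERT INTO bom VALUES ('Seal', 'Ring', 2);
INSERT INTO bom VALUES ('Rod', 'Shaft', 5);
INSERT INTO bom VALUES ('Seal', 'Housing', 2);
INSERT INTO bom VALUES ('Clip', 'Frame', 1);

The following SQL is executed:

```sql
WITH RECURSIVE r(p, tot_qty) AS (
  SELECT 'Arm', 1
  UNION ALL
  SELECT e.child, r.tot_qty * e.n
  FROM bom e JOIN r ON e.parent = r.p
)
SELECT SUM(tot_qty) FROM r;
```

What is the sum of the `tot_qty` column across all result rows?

Base: (Arm, tot_qty=1).
Iteration 1: components of {Arm} -> Rod = 1*1 = 1, Seal = 1*2 = 2.
Iteration 2: components of {Rod,Seal} -> Clip = 1*4 = 4, Housing = 2*2 = 4, Ring = 2*2 = 4, Shaft = 1*5 = 5.
Iteration 3: components of {Clip,Housing,Ring,Shaft} -> Frame = 4*1 = 4.
Iteration 4: no further components; recursion stops.
SUM(tot_qty) = 1 + 2 + 1 + 4 + 4 + 4 + 5 + 4 = 25.

25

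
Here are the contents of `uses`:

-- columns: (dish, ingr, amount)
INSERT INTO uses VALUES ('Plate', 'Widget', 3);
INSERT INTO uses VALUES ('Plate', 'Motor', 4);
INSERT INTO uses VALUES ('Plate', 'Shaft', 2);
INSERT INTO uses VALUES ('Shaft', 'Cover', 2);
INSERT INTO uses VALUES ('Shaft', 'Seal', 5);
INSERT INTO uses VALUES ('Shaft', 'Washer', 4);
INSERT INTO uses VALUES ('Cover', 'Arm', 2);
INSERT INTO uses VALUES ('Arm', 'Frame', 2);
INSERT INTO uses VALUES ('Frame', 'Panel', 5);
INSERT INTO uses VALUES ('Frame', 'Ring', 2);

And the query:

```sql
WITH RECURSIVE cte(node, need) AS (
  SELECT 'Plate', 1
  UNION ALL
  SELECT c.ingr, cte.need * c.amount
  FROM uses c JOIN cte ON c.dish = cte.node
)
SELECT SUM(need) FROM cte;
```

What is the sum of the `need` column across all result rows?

168

Base: (Plate, need=1).
Iteration 1: components of {Plate} -> Motor = 1*4 = 4, Shaft = 1*2 = 2, Widget = 1*3 = 3.
Iteration 2: components of {Motor,Shaft,Widget} -> Cover = 2*2 = 4, Seal = 2*5 = 10, Washer = 2*4 = 8.
Iteration 3: components of {Cover,Seal,Washer} -> Arm = 4*2 = 8.
Iteration 4: components of {Arm} -> Frame = 8*2 = 16.
Iteration 5: components of {Frame} -> Panel = 16*5 = 80, Ring = 16*2 = 32.
Iteration 6: no further components; recursion stops.
SUM(need) = 1 + 3 + 4 + 2 + 4 + 10 + 8 + 8 + 16 + 80 + 32 = 168.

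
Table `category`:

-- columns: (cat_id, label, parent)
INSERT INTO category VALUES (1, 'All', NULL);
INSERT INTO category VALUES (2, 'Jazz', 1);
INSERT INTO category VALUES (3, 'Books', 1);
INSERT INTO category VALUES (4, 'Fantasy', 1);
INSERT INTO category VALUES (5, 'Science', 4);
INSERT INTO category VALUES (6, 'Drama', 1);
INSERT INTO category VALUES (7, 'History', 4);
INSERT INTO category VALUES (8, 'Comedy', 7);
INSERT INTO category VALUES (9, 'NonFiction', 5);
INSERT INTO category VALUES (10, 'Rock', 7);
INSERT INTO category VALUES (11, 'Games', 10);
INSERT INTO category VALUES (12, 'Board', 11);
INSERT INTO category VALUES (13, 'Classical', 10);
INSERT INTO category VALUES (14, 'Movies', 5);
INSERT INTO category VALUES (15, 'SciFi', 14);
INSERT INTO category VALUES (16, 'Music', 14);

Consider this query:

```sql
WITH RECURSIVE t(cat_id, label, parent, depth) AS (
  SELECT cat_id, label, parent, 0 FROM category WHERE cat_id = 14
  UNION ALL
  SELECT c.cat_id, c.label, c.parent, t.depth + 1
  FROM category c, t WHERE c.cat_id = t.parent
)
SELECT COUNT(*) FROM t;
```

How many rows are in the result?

4

Base: cat_id=14 (Movies), parent=5, depth 0.
Iteration 1: join on cat_id=5 -> Science (id 5, parent=4, depth 1).
Iteration 2: join on cat_id=4 -> Fantasy (id 4, parent=1, depth 2).
Iteration 3: join on cat_id=1 -> All (id 1, parent=NULL, depth 3).
Iteration 4: parent is NULL; no match; recursion stops.
Total rows emitted: 4.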